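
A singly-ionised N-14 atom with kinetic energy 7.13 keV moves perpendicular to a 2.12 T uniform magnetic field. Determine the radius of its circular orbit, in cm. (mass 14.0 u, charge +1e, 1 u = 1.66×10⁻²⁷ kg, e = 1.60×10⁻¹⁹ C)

r ≈ 2.15 cm

Convert the energy: K = 7.13 keV = 1.14×10^-15 J.
v = √(2K/m) = √(2·1.14×10^-15/2.32×10^-26) = 3.13×10^5 m/s.
r = mv/(qB) = (2.32×10^-26)(3.13×10^5) / [(1×1.60×10^-19)(2.12)] = 0.0215 m.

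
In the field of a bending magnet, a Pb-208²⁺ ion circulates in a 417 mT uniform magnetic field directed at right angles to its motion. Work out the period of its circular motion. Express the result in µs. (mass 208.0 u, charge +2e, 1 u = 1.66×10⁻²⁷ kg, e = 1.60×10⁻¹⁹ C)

T ≈ 16.3 µs

The cyclotron period is independent of speed: T = 2πm/(qB).
T = 2π(3.45×10^-25) / [(2×1.60×10^-19)(0.417)] = 1.63×10^-5 s.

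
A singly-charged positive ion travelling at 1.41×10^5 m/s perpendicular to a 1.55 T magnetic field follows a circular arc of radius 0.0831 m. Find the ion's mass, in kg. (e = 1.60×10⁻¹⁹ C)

qvB = mv²/r ⇒ m = qBr/v.
m = (1×1.60×10^-19)(1.55)(0.0831) / (1.41×10^5) = 1.46×10^-25 kg.

m ≈ 1.46×10^-25 kg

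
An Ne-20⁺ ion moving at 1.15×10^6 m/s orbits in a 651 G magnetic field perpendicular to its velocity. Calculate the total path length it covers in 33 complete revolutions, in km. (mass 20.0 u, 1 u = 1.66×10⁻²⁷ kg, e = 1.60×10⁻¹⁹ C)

L ≈ 0.760 km

r = mv/(qB) = 3.67 m, so one revolution covers 2πr = 23.0 m.
In 33 revolutions: L = 33·2πr = 760 m.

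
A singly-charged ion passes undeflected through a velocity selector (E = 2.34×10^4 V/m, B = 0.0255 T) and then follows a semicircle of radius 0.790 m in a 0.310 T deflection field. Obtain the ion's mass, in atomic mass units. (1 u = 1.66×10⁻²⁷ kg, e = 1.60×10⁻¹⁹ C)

v = E/B₁ = 9.18×10^5 m/s.
From r = mv/(qB₂), m = qB₂r/v = (1×1.60×10^-19)(0.310)(0.790) / (9.18×10^5) = 4.27×10^-26 kg.
In atomic mass units: m = 4.27×10^-26 / 1.66×10^-27 = 25.7 u.

m ≈ 25.7 u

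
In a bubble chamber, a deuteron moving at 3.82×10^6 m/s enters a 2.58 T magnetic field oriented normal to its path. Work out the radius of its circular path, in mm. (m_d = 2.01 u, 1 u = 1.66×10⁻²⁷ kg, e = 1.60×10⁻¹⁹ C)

The magnetic force provides the centripetal force: qvB = mv²/r, so r = mv/(qB).
r = (3.34×10^-27 kg)(3.82×10^6 m/s) / [(1×1.60×10^-19 C)(2.58 T)] = 0.0309 m.

r ≈ 30.9 mm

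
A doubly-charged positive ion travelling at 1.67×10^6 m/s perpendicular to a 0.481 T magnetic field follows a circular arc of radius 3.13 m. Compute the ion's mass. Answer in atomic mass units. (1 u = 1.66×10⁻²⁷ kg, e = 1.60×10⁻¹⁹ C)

m ≈ 174 u

qvB = mv²/r ⇒ m = qBr/v.
m = (2×1.60×10^-19)(0.481)(3.13) / (1.67×10^6) = 2.88×10^-25 kg = 174 u.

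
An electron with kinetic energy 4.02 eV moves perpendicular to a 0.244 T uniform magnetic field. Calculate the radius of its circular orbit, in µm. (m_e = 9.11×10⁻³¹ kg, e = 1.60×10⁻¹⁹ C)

Convert the energy: K = 4.02 eV = 6.43×10^-19 J.
v = √(2K/m) = √(2·6.43×10^-19/9.11×10^-31) = 1.19×10^6 m/s.
r = mv/(qB) = (9.11×10^-31)(1.19×10^6) / [(1×1.60×10^-19)(0.244)] = 2.77×10^-5 m.

r ≈ 27.7 µm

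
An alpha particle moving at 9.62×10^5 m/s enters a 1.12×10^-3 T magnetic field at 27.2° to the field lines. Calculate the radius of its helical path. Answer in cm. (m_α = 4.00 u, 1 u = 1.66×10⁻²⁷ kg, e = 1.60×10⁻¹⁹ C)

Only the perpendicular component v⊥ = v sin27.2° = 4.40×10^5 m/s is bent by the field.
r = m v⊥ /(qB) = (6.64×10^-27)(4.40×10^5) / [(2×1.60×10^-19)(1.12×10^-3)] = 8.15 m.

r ≈ 815 cm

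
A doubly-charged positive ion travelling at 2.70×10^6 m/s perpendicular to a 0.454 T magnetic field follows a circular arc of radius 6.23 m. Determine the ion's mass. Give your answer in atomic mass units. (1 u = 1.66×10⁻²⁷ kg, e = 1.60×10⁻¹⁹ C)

m ≈ 202 u

qvB = mv²/r ⇒ m = qBr/v.
m = (2×1.60×10^-19)(0.454)(6.23) / (2.70×10^6) = 3.35×10^-25 kg = 202 u.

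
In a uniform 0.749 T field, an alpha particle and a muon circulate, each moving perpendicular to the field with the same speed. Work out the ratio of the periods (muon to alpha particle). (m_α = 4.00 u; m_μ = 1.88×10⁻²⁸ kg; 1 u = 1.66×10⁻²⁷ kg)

T = 2πm/(qB) is independent of speed, so T₂/T₁ = (m₂/q₂)/(m₁/q₁).
T_{muon}/T_{alpha particle} = (1.88×10^-28/1e) / (6.64×10^-27/2e) = 0.0566.

ratio ≈ 0.0566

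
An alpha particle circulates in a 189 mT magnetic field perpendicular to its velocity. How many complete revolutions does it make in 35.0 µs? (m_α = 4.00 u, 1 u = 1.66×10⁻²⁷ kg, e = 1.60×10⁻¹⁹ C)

T = 2πm/(qB) = 2π(6.64×10^-27) / [(2×1.60×10^-19)(0.189)] = 6.8982×10^-7 s.
N = t/T = 3.50×10^-5 / 6.8982×10^-7 ≈ 50.74, so 50 complete revolutions.

N = 50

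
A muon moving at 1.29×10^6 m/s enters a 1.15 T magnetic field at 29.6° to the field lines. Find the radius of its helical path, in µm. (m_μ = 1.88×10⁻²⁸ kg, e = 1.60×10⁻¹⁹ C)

r ≈ 651 µm

Only the perpendicular component v⊥ = v sin29.6° = 6.37×10^5 m/s is bent by the field.
r = m v⊥ /(qB) = (1.88×10^-28)(6.37×10^5) / [(1×1.60×10^-19)(1.15)] = 6.51×10^-4 m.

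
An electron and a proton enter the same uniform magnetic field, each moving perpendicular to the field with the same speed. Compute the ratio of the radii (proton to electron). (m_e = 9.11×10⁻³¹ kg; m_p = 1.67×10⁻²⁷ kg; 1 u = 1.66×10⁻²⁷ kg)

ratio ≈ 1830

r = mv/(qB) ⇒ at equal v, r ∝ m/q.
r_{proton}/r_{electron} = 1830.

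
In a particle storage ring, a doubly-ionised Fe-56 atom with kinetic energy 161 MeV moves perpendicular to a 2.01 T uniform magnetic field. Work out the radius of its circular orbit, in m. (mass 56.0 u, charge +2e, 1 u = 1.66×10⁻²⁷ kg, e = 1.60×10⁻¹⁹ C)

r ≈ 3.40 m

Convert the energy: K = 161 MeV = 2.58×10^-11 J.
v = √(2K/m) = √(2·2.58×10^-11/9.30×10^-26) = 2.35×10^7 m/s.
r = mv/(qB) = (9.30×10^-26)(2.35×10^7) / [(2×1.60×10^-19)(2.01)] = 3.40 m.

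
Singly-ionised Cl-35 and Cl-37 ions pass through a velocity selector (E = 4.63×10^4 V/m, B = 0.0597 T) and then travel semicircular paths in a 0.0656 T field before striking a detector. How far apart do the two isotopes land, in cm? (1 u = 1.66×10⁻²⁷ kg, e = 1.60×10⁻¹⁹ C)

Both emerge at v = E/B₁ = 7.76×10^5 m/s.
r = mv/(qB₂), so r₁ = 4.293 m and r₂ = 4.538 m, giving Δr = 0.245 m.
After a semicircle each ion lands a diameter 2r from the entry slit, so the separation is 2Δr = 0.491 m.

Δd ≈ 49.1 cm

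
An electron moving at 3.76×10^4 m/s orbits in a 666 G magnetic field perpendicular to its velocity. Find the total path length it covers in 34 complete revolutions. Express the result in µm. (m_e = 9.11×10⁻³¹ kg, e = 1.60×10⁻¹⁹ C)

L ≈ 687 µm

r = mv/(qB) = 3.21×10^-6 m, so one revolution covers 2πr = 2.02×10^-5 m.
In 34 revolutions: L = 34·2πr = 6.87×10^-4 m.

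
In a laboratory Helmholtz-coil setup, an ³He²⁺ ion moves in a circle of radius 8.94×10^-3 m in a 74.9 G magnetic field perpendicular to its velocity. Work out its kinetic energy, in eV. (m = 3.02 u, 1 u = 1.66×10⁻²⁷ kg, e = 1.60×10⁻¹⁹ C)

v = qBr/m = (2×1.60×10^-19)(7.49×10^-3)(8.94×10^-3) / (5.01×10^-27) = 4270 m/s.
K = ½mv² = 0.5·(5.01×10^-27)·(4270)² = 4.58×10^-20 J = 0.286 eV.

K ≈ 0.286 eV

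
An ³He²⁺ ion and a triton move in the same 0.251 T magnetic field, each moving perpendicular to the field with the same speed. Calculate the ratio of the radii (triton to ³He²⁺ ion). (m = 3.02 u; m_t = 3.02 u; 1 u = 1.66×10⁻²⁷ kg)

ratio ≈ 2.00

r = mv/(qB) ⇒ at equal v, r ∝ m/q.
r_{triton}/r_{³He²⁺ ion} = 2.00.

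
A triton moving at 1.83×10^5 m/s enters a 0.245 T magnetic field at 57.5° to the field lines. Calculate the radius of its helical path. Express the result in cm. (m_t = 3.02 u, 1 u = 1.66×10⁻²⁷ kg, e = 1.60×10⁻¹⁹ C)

r ≈ 1.97 cm

Only the perpendicular component v⊥ = v sin57.5° = 1.54×10^5 m/s is bent by the field.
r = m v⊥ /(qB) = (5.01×10^-27)(1.54×10^5) / [(1×1.60×10^-19)(0.245)] = 0.0197 m.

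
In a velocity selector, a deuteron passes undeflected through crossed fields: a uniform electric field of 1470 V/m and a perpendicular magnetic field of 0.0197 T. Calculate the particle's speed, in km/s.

For zero net force, qE = qvB, so v = E/B.
v = (1470) / (0.0197) = 7.46×10^4 m/s.

v ≈ 74.6 km/s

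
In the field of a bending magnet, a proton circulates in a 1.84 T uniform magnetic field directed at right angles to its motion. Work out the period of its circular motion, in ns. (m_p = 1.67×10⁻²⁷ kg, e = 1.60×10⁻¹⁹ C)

T ≈ 35.6 ns

The cyclotron period is independent of speed: T = 2πm/(qB).
T = 2π(1.67×10^-27) / [(1×1.60×10^-19)(1.84)] = 3.56×10^-8 s.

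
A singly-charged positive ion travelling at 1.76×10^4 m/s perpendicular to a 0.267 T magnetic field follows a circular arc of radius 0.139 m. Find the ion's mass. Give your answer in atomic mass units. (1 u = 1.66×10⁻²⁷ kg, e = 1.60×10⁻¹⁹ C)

qvB = mv²/r ⇒ m = qBr/v.
m = (1×1.60×10^-19)(0.267)(0.139) / (1.76×10^4) = 3.37×10^-25 kg = 203 u.

m ≈ 203 u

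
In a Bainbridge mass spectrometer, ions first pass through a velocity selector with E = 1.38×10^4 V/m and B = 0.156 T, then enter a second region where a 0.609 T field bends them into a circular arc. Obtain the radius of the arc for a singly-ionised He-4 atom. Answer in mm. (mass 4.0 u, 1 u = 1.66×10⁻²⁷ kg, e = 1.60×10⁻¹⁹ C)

The selector passes v = E/B = 1.38×10^4/0.156 = 8.85×10^4 m/s.
In the deflection region, r = mv/(qB₂) = (6.64×10^-27)(8.85×10^4) / [(1×1.60×10^-19)(0.609)] = 6.03×10^-3 m.

r ≈ 6.03 mm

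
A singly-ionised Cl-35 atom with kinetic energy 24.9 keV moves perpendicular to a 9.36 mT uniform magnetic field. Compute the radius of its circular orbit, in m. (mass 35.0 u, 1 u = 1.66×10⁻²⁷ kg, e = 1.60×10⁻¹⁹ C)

r ≈ 14.4 m

Convert the energy: K = 24.9 keV = 3.98×10^-15 J.
v = √(2K/m) = √(2·3.98×10^-15/5.81×10^-26) = 3.70×10^5 m/s.
r = mv/(qB) = (5.81×10^-26)(3.70×10^5) / [(1×1.60×10^-19)(9.36×10^-3)] = 14.4 m.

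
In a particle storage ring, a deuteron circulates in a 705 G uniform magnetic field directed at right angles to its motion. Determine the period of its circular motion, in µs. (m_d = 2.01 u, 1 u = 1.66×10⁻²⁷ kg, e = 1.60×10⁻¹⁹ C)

T ≈ 1.86 µs

The cyclotron period is independent of speed: T = 2πm/(qB).
T = 2π(3.34×10^-27) / [(1×1.60×10^-19)(0.0705)] = 1.86×10^-6 s.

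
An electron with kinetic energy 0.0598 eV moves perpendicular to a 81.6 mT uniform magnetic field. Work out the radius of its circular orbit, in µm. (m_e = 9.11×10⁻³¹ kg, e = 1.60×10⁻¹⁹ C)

r ≈ 10.1 µm

Convert the energy: K = 0.0598 eV = 9.57×10^-21 J.
v = √(2K/m) = √(2·9.57×10^-21/9.11×10^-31) = 1.45×10^5 m/s.
r = mv/(qB) = (9.11×10^-31)(1.45×10^5) / [(1×1.60×10^-19)(0.0816)] = 1.01×10^-5 m.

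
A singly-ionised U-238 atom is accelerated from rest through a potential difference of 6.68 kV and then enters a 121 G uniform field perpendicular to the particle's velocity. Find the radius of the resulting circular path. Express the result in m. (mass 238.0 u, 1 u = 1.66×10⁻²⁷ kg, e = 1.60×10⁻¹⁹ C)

The kinetic energy gained is K = qV = (1×1.60×10^-19)(6680) = 1.07×10^-15 J.
v = √(2K/m) = 7.36×10^4 m/s.
r = mv/(qB) = (3.95×10^-25)(7.36×10^4) / [(1×1.60×10^-19)(0.0121)] = 15.0 m.

r ≈ 15.0 m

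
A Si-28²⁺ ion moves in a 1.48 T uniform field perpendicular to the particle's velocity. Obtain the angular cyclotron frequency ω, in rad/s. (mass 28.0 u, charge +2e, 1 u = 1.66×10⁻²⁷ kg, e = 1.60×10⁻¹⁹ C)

ω ≈ 1.02×10^7 rad/s

ω = qB/m = (2×1.60×10^-19)(1.48) / (4.65×10^-26) = 1.02×10^7 rad/s.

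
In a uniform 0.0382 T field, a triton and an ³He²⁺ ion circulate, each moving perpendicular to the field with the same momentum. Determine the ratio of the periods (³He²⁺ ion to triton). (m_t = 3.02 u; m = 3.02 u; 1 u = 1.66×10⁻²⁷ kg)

ratio ≈ 0.500

T = 2πm/(qB) is independent of speed, so T₂/T₁ = (m₂/q₂)/(m₁/q₁).
T_{³He²⁺ ion}/T_{triton} = (5.01×10^-27/2e) / (5.01×10^-27/1e) = 0.500.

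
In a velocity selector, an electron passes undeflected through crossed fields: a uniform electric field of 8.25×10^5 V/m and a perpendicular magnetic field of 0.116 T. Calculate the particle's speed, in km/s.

v ≈ 7110 km/s

For zero net force, qE = qvB, so v = E/B.
v = (8.25×10^5) / (0.116) = 7.11×10^6 m/s.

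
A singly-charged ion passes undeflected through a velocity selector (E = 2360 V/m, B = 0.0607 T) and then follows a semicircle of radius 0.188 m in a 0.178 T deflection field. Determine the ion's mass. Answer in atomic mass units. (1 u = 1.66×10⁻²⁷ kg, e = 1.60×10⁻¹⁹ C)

v = E/B₁ = 3.89×10^4 m/s.
From r = mv/(qB₂), m = qB₂r/v = (1×1.60×10^-19)(0.178)(0.188) / (3.89×10^4) = 1.38×10^-25 kg.
In atomic mass units: m = 1.38×10^-25 / 1.66×10^-27 = 83.0 u.

m ≈ 83.0 u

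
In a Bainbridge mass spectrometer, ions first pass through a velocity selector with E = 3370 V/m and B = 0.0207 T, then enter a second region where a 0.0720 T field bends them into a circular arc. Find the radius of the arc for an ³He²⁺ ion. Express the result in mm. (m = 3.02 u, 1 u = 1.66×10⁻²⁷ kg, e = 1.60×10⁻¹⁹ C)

r ≈ 35.4 mm

The selector passes v = E/B = 3370/0.0207 = 1.63×10^5 m/s.
In the deflection region, r = mv/(qB₂) = (5.01×10^-27)(1.63×10^5) / [(2×1.60×10^-19)(0.0720)] = 0.0354 m.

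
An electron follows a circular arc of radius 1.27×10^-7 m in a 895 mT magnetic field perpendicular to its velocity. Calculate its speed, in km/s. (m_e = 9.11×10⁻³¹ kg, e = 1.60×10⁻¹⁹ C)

From qvB = mv²/r, v = qBr/m.
v = (1×1.60×10^-19)(0.895)(1.27×10^-7) / (9.11×10^-31) = 2.00×10^4 m/s.

v ≈ 20.0 km/s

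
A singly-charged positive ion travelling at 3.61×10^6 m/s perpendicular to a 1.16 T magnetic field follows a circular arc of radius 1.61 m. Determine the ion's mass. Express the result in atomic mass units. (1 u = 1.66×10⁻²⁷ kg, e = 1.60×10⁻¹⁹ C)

m ≈ 49.9 u

qvB = mv²/r ⇒ m = qBr/v.
m = (1×1.60×10^-19)(1.16)(1.61) / (3.61×10^6) = 8.28×10^-26 kg = 49.9 u.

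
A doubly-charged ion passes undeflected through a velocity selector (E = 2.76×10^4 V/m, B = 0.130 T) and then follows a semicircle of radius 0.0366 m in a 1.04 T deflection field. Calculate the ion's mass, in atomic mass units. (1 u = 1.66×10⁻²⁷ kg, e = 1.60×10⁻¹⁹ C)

m ≈ 34.6 u

v = E/B₁ = 2.12×10^5 m/s.
From r = mv/(qB₂), m = qB₂r/v = (2×1.60×10^-19)(1.04)(0.0366) / (2.12×10^5) = 5.74×10^-26 kg.
In atomic mass units: m = 5.74×10^-26 / 1.66×10^-27 = 34.6 u.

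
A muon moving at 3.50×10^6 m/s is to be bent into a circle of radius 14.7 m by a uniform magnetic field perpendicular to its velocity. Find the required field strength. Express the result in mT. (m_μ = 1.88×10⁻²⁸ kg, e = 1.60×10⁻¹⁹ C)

B ≈ 0.280 mT

qvB = mv²/r gives B = mv/(qr).
B = (1.88×10^-28)(3.50×10^6) / [(1×1.60×10^-19)(14.7)] = 2.80×10^-4 T.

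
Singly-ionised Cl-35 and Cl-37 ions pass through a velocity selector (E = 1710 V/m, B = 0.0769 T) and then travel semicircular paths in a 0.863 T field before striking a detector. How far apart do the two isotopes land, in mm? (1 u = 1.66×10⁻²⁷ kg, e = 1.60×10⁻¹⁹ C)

Δd ≈ 1.07 mm

Both emerge at v = E/B₁ = 2.22×10^4 m/s.
r = mv/(qB₂), so r₁ = 9.357×10^-3 m and r₂ = 9.891×10^-3 m, giving Δr = 5.35×10^-4 m.
After a semicircle each ion lands a diameter 2r from the entry slit, so the separation is 2Δr = 1.07×10^-3 m.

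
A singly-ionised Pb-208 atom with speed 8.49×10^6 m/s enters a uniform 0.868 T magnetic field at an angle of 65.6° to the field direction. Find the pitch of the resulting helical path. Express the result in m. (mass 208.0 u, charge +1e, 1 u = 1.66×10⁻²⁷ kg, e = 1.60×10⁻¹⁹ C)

pitch ≈ 54.8 m

The velocity component along B is v∥ = v cos65.6° = 3.51×10^6 m/s.
The cyclotron period T = 2πm/(qB) = 1.56×10^-5 s is set by m, q, B alone.
Pitch = v∥·T = (3.51×10^6)(1.56×10^-5) = 54.8 m.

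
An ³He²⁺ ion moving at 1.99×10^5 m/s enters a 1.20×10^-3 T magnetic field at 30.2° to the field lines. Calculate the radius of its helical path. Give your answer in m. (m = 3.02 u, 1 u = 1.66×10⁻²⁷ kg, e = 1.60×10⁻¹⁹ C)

Only the perpendicular component v⊥ = v sin30.2° = 1.00×10^5 m/s is bent by the field.
r = m v⊥ /(qB) = (5.01×10^-27)(1.00×10^5) / [(2×1.60×10^-19)(1.20×10^-3)] = 1.31 m.

r ≈ 1.31 m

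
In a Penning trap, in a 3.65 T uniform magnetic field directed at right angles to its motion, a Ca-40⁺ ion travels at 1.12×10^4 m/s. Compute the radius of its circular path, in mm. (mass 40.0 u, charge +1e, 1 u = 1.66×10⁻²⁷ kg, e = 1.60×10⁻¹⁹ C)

r ≈ 1.27 mm

The magnetic force provides the centripetal force: qvB = mv²/r, so r = mv/(qB).
r = (6.64×10^-26 kg)(1.12×10^4 m/s) / [(1×1.60×10^-19 C)(3.65 T)] = 1.27×10^-3 m.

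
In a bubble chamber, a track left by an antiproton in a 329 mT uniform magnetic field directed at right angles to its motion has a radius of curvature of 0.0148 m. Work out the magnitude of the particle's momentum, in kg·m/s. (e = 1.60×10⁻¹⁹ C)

p ≈ 7.79×10^-22 kg·m/s

Since qvB = mv²/r, the momentum p = mv = qBr.
p = (1×1.60×10^-19)(0.329)(0.0148) = 7.79×10^-22 kg·m/s.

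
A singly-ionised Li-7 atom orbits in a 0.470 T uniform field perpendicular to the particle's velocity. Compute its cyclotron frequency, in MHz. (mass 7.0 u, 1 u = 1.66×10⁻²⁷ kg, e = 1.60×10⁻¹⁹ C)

f ≈ 1.03 MHz

f = qB/(2πm) = (1×1.60×10^-19)(0.470) / [2π(1.16×10^-26)] = 1.03×10^6 Hz.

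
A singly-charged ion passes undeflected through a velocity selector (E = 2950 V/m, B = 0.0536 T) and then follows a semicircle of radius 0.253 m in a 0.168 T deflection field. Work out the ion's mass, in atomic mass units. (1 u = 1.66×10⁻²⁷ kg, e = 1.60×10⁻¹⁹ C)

m ≈ 74.4 u

v = E/B₁ = 5.50×10^4 m/s.
From r = mv/(qB₂), m = qB₂r/v = (1×1.60×10^-19)(0.168)(0.253) / (5.50×10^4) = 1.24×10^-25 kg.
In atomic mass units: m = 1.24×10^-25 / 1.66×10^-27 = 74.4 u.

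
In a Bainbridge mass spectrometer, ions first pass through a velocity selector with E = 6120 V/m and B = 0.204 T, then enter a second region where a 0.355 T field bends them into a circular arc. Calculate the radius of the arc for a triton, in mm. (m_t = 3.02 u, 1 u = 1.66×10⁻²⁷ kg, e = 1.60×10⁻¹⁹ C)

The selector passes v = E/B = 6120/0.204 = 3.00×10^4 m/s.
In the deflection region, r = mv/(qB₂) = (5.01×10^-27)(3.00×10^4) / [(1×1.60×10^-19)(0.355)] = 2.65×10^-3 m.

r ≈ 2.65 mm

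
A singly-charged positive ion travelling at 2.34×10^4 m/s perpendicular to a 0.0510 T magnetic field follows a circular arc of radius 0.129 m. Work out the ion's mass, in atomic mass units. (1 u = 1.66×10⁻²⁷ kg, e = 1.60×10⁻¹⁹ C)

qvB = mv²/r ⇒ m = qBr/v.
m = (1×1.60×10^-19)(0.0510)(0.129) / (2.34×10^4) = 4.50×10^-26 kg = 27.1 u.

m ≈ 27.1 u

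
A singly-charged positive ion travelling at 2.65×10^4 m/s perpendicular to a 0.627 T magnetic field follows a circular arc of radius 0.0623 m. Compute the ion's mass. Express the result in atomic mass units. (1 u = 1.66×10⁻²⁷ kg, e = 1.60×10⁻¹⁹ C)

m ≈ 142 u

qvB = mv²/r ⇒ m = qBr/v.
m = (1×1.60×10^-19)(0.627)(0.0623) / (2.65×10^4) = 2.36×10^-25 kg = 142 u.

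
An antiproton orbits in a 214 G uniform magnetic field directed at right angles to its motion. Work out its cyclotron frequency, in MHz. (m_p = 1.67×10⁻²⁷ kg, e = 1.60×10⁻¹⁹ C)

f = qB/(2πm) = (1×1.60×10^-19)(0.0214) / [2π(1.67×10^-27)] = 3.26×10^5 Hz.

f ≈ 0.326 MHz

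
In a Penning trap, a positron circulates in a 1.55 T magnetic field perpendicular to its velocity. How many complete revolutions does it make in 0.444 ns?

N = 19

T = 2πm/(qB) = 2π(9.11×10^-31) / [(1×1.60×10^-19)(1.55)] = 2.3081×10^-11 s.
N = t/T = 4.44×10^-10 / 2.3081×10^-11 ≈ 19.24, so 19 complete revolutions.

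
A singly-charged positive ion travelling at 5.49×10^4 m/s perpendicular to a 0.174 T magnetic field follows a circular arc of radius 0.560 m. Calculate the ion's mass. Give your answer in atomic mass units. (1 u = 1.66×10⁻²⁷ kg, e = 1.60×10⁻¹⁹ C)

m ≈ 171 u

qvB = mv²/r ⇒ m = qBr/v.
m = (1×1.60×10^-19)(0.174)(0.560) / (5.49×10^4) = 2.84×10^-25 kg = 171 u.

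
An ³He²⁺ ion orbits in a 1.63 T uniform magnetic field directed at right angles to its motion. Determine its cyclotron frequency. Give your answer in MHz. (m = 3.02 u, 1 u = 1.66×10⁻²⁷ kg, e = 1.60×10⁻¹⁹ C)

f ≈ 16.6 MHz

f = qB/(2πm) = (2×1.60×10^-19)(1.63) / [2π(5.01×10^-27)] = 1.66×10^7 Hz.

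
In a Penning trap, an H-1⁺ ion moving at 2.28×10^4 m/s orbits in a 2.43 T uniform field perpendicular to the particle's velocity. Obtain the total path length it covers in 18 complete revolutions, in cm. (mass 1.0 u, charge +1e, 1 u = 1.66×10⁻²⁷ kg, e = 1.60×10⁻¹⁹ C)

r = mv/(qB) = 9.73×10^-5 m, so one revolution covers 2πr = 6.12×10^-4 m.
In 18 revolutions: L = 18·2πr = 0.0110 m.

L ≈ 1.10 cm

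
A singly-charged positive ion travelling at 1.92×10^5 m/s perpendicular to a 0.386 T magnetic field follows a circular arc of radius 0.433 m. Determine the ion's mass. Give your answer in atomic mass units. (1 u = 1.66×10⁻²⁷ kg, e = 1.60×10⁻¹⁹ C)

m ≈ 83.9 u

qvB = mv²/r ⇒ m = qBr/v.
m = (1×1.60×10^-19)(0.386)(0.433) / (1.92×10^5) = 1.39×10^-25 kg = 83.9 u.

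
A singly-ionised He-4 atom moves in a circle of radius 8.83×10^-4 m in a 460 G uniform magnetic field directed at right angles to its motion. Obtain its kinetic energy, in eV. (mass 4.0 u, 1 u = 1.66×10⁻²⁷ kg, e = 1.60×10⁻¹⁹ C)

K ≈ 0.0199 eV

v = qBr/m = (1×1.60×10^-19)(0.0460)(8.83×10^-4) / (6.64×10^-27) = 979 m/s.
K = ½mv² = 0.5·(6.64×10^-27)·(979)² = 3.18×10^-21 J = 0.0199 eV.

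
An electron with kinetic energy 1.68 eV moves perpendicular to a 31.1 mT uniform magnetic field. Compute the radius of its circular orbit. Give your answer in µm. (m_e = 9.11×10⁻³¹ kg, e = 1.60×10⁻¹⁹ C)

Convert the energy: K = 1.68 eV = 2.69×10^-19 J.
v = √(2K/m) = √(2·2.69×10^-19/9.11×10^-31) = 7.68×10^5 m/s.
r = mv/(qB) = (9.11×10^-31)(7.68×10^5) / [(1×1.60×10^-19)(0.0311)] = 1.41×10^-4 m.

r ≈ 141 µm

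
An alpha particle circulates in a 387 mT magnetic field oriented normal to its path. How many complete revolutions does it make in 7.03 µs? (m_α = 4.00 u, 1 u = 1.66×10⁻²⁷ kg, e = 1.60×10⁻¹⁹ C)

T = 2πm/(qB) = 2π(6.64×10^-27) / [(2×1.60×10^-19)(0.387)] = 3.3689×10^-7 s.
N = t/T = 7.03×10^-6 / 3.3689×10^-7 ≈ 20.87, so 20 complete revolutions.

N = 20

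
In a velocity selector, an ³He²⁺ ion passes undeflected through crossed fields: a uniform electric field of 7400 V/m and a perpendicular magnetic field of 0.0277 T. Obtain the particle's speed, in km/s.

For zero net force, qE = qvB, so v = E/B.
v = (7400) / (0.0277) = 2.67×10^5 m/s.

v ≈ 267 km/s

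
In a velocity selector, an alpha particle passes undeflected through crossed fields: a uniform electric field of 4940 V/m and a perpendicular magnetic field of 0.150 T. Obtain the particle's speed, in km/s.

For zero net force, qE = qvB, so v = E/B.
v = (4940) / (0.150) = 3.29×10^4 m/s.

v ≈ 32.9 km/s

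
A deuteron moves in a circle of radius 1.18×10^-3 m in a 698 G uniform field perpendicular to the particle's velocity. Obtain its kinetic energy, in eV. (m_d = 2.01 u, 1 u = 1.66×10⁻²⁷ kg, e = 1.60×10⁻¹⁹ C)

v = qBr/m = (1×1.60×10^-19)(0.0698)(1.18×10^-3) / (3.34×10^-27) = 3950 m/s.
K = ½mv² = 0.5·(3.34×10^-27)·(3950)² = 2.60×10^-20 J = 0.163 eV.

K ≈ 0.163 eV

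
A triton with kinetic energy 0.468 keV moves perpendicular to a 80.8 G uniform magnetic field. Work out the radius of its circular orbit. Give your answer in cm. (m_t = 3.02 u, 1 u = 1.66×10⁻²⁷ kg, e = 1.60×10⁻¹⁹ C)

Convert the energy: K = 0.468 keV = 7.49×10^-17 J.
v = √(2K/m) = √(2·7.49×10^-17/5.01×10^-27) = 1.73×10^5 m/s.
r = mv/(qB) = (5.01×10^-27)(1.73×10^5) / [(1×1.60×10^-19)(8.08×10^-3)] = 0.670 m.

r ≈ 67.0 cm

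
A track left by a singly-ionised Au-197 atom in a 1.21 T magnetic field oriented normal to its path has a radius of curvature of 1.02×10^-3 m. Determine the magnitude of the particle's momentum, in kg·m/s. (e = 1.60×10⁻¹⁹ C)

Since qvB = mv²/r, the momentum p = mv = qBr.
p = (1×1.60×10^-19)(1.21)(1.02×10^-3) = 1.97×10^-22 kg·m/s.

p ≈ 1.97×10^-22 kg·m/s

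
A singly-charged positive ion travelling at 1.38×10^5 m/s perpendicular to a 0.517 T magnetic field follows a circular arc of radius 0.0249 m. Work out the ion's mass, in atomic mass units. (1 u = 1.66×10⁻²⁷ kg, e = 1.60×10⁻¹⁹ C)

qvB = mv²/r ⇒ m = qBr/v.
m = (1×1.60×10^-19)(0.517)(0.0249) / (1.38×10^5) = 1.49×10^-26 kg = 8.99 u.

m ≈ 8.99 u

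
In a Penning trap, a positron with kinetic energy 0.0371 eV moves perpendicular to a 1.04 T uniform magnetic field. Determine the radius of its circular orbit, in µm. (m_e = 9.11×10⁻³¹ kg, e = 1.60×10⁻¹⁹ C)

Convert the energy: K = 0.0371 eV = 5.94×10^-21 J.
v = √(2K/m) = √(2·5.94×10^-21/9.11×10^-31) = 1.14×10^5 m/s.
r = mv/(qB) = (9.11×10^-31)(1.14×10^5) / [(1×1.60×10^-19)(1.04)] = 6.25×10^-7 m.

r ≈ 0.625 µm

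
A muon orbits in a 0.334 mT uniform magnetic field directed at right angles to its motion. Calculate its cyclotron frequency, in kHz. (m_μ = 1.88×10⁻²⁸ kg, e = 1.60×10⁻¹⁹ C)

f = qB/(2πm) = (1×1.60×10^-19)(3.34×10^-4) / [2π(1.88×10^-28)] = 4.52×10^4 Hz.

f ≈ 45.2 kHz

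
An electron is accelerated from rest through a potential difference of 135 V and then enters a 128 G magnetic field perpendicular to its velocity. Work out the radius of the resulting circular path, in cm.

The kinetic energy gained is K = qV = (1×1.60×10^-19)(135) = 2.16×10^-17 J.
v = √(2K/m) = 6.89×10^6 m/s.
r = mv/(qB) = (9.11×10^-31)(6.89×10^6) / [(1×1.60×10^-19)(0.0128)] = 3.06×10^-3 m.

r ≈ 0.306 cm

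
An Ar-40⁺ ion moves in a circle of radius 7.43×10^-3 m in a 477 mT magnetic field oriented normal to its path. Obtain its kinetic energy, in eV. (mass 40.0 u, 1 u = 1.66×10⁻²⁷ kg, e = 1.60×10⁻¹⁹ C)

v = qBr/m = (1×1.60×10^-19)(0.477)(7.43×10^-3) / (6.64×10^-26) = 8540 m/s.
K = ½mv² = 0.5·(6.64×10^-26)·(8540)² = 2.42×10^-18 J = 15.1 eV.

K ≈ 15.1 eV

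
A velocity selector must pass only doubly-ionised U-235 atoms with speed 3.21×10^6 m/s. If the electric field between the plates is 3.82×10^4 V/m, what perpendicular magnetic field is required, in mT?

qE = qvB ⇒ B = E/v = (3.82×10^4) / (3.21×10^6) = 0.0119 T.

B ≈ 11.9 mT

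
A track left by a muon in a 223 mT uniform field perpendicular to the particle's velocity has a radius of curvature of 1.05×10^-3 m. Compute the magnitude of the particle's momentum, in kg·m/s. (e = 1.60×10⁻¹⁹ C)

p ≈ 3.75×10^-23 kg·m/s

Since qvB = mv²/r, the momentum p = mv = qBr.
p = (1×1.60×10^-19)(0.223)(1.05×10^-3) = 3.75×10^-23 kg·m/s.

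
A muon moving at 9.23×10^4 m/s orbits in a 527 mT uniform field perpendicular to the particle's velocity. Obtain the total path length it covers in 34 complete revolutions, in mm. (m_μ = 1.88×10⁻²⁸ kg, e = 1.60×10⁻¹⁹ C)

L ≈ 44.0 mm

r = mv/(qB) = 2.06×10^-4 m, so one revolution covers 2πr = 1.29×10^-3 m.
In 34 revolutions: L = 34·2πr = 0.0440 m.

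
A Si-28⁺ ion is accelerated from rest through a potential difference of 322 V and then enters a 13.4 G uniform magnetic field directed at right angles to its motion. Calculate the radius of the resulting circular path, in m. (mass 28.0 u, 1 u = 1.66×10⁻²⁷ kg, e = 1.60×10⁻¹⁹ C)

r ≈ 10.2 m

The kinetic energy gained is K = qV = (1×1.60×10^-19)(322) = 5.15×10^-17 J.
v = √(2K/m) = 4.71×10^4 m/s.
r = mv/(qB) = (4.65×10^-26)(4.71×10^4) / [(1×1.60×10^-19)(1.34×10^-3)] = 10.2 m.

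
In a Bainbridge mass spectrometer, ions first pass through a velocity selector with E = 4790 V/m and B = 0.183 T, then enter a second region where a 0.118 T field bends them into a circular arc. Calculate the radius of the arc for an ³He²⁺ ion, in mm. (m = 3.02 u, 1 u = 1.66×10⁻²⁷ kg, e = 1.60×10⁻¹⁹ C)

r ≈ 3.48 mm

The selector passes v = E/B = 4790/0.183 = 2.62×10^4 m/s.
In the deflection region, r = mv/(qB₂) = (5.01×10^-27)(2.62×10^4) / [(2×1.60×10^-19)(0.118)] = 3.48×10^-3 m.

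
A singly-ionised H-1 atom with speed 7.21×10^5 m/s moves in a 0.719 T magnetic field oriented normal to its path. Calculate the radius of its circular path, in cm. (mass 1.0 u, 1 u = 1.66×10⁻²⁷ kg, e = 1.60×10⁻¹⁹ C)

r ≈ 1.04 cm

The magnetic force provides the centripetal force: qvB = mv²/r, so r = mv/(qB).
r = (1.66×10^-27 kg)(7.21×10^5 m/s) / [(1×1.60×10^-19 C)(0.719 T)] = 0.0104 m.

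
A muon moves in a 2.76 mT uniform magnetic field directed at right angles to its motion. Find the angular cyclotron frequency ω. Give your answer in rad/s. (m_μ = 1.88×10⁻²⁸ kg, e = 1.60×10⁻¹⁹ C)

ω ≈ 2.35×10^6 rad/s

ω = qB/m = (1×1.60×10^-19)(2.76×10^-3) / (1.88×10^-28) = 2.35×10^6 rad/s.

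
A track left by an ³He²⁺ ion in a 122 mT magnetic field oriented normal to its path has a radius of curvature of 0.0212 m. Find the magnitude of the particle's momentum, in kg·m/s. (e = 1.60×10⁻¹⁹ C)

p ≈ 8.28×10^-22 kg·m/s

Since qvB = mv²/r, the momentum p = mv = qBr.
p = (2×1.60×10^-19)(0.122)(0.0212) = 8.28×10^-22 kg·m/s.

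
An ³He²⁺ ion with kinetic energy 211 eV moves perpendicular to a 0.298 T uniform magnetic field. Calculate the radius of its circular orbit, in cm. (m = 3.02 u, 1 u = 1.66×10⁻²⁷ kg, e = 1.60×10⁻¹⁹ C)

Convert the energy: K = 211 eV = 3.38×10^-17 J.
v = √(2K/m) = √(2·3.38×10^-17/5.01×10^-27) = 1.16×10^5 m/s.
r = mv/(qB) = (5.01×10^-27)(1.16×10^5) / [(2×1.60×10^-19)(0.298)] = 6.10×10^-3 m.

r ≈ 0.610 cm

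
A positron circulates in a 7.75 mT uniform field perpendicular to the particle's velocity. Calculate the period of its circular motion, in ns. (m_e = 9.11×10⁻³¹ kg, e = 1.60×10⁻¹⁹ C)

T ≈ 4.62 ns

The cyclotron period is independent of speed: T = 2πm/(qB).
T = 2π(9.11×10^-31) / [(1×1.60×10^-19)(7.75×10^-3)] = 4.62×10^-9 s.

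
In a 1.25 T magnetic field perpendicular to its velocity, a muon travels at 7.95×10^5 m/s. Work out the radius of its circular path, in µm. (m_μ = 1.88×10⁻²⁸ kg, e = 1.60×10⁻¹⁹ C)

r ≈ 747 µm

The magnetic force provides the centripetal force: qvB = mv²/r, so r = mv/(qB).
r = (1.88×10^-28 kg)(7.95×10^5 m/s) / [(1×1.60×10^-19 C)(1.25 T)] = 7.47×10^-4 m.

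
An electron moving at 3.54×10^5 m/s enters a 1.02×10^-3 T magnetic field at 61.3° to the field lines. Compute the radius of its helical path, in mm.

Only the perpendicular component v⊥ = v sin61.3° = 3.11×10^5 m/s is bent by the field.
r = m v⊥ /(qB) = (9.11×10^-31)(3.11×10^5) / [(1×1.60×10^-19)(1.02×10^-3)] = 1.73×10^-3 m.

r ≈ 1.73 mm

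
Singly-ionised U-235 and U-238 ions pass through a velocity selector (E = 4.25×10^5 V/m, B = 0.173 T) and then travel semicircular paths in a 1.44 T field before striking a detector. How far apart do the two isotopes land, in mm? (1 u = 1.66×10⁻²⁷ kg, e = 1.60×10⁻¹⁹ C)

Δd ≈ 106 mm

Both emerge at v = E/B₁ = 2.46×10^6 m/s.
r = mv/(qB₂), so r₁ = 4.1595 m and r₂ = 4.2126 m, giving Δr = 0.0531 m.
After a semicircle each ion lands a diameter 2r from the entry slit, so the separation is 2Δr = 0.106 m.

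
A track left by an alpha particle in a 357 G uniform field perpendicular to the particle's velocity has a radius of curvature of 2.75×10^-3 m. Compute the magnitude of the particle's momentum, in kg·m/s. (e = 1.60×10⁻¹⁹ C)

p ≈ 3.14×10^-23 kg·m/s

Since qvB = mv²/r, the momentum p = mv = qBr.
p = (2×1.60×10^-19)(0.0357)(2.75×10^-3) = 3.14×10^-23 kg·m/s.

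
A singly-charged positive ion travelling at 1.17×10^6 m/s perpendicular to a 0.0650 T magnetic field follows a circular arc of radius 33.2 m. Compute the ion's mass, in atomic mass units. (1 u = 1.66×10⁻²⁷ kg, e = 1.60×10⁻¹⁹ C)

m ≈ 178 u

qvB = mv²/r ⇒ m = qBr/v.
m = (1×1.60×10^-19)(0.0650)(33.2) / (1.17×10^6) = 2.95×10^-25 kg = 178 u.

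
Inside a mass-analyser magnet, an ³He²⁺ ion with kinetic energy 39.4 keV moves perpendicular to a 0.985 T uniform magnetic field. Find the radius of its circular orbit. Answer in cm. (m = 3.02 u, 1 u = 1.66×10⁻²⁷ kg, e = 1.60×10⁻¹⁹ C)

r ≈ 2.52 cm

Convert the energy: K = 39.4 keV = 6.30×10^-15 J.
v = √(2K/m) = √(2·6.30×10^-15/5.01×10^-27) = 1.59×10^6 m/s.
r = mv/(qB) = (5.01×10^-27)(1.59×10^6) / [(2×1.60×10^-19)(0.985)] = 0.0252 m.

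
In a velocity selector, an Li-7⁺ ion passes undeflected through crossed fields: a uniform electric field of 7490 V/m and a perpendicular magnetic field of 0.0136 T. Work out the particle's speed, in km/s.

v ≈ 551 km/s

For zero net force, qE = qvB, so v = E/B.
v = (7490) / (0.0136) = 5.51×10^5 m/s.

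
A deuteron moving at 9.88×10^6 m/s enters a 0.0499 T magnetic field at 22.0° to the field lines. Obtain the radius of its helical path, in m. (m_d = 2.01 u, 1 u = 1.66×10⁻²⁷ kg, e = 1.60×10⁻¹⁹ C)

r ≈ 1.55 m

Only the perpendicular component v⊥ = v sin22.0° = 3.70×10^6 m/s is bent by the field.
r = m v⊥ /(qB) = (3.34×10^-27)(3.70×10^6) / [(1×1.60×10^-19)(0.0499)] = 1.55 m.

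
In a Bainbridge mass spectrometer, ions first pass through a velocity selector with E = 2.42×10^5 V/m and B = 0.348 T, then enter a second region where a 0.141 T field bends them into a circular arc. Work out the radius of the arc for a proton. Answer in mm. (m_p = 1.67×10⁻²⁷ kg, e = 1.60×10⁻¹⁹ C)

The selector passes v = E/B = 2.42×10^5/0.348 = 6.95×10^5 m/s.
In the deflection region, r = mv/(qB₂) = (1.67×10^-27)(6.95×10^5) / [(1×1.60×10^-19)(0.141)] = 0.0515 m.

r ≈ 51.5 mm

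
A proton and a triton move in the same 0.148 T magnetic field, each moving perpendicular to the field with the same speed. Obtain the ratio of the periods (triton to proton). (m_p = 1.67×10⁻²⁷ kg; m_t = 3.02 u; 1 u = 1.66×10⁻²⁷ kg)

ratio ≈ 3.00

T = 2πm/(qB) is independent of speed, so T₂/T₁ = (m₂/q₂)/(m₁/q₁).
T_{triton}/T_{proton} = (5.01×10^-27/1e) / (1.67×10^-27/1e) = 3.00.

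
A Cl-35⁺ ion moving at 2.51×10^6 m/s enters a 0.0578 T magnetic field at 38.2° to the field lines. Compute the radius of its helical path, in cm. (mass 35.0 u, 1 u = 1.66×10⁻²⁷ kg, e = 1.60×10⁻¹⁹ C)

r ≈ 975 cm

Only the perpendicular component v⊥ = v sin38.2° = 1.55×10^6 m/s is bent by the field.
r = m v⊥ /(qB) = (5.81×10^-26)(1.55×10^6) / [(1×1.60×10^-19)(0.0578)] = 9.75 m.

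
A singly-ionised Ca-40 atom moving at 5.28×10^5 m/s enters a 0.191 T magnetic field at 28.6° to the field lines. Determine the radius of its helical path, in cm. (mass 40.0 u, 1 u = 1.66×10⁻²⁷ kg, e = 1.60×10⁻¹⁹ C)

r ≈ 54.9 cm

Only the perpendicular component v⊥ = v sin28.6° = 2.53×10^5 m/s is bent by the field.
r = m v⊥ /(qB) = (6.64×10^-26)(2.53×10^5) / [(1×1.60×10^-19)(0.191)] = 0.549 m.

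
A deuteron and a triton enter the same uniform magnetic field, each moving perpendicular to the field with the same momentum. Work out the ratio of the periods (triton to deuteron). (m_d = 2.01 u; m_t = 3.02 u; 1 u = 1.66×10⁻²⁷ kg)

ratio ≈ 1.50

T = 2πm/(qB) is independent of speed, so T₂/T₁ = (m₂/q₂)/(m₁/q₁).
T_{triton}/T_{deuteron} = (5.01×10^-27/1e) / (3.34×10^-27/1e) = 1.50.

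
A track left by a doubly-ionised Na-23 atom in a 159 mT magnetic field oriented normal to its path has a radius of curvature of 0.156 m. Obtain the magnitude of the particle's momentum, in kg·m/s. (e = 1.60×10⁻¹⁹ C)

p ≈ 7.94×10^-21 kg·m/s

Since qvB = mv²/r, the momentum p = mv = qBr.
p = (2×1.60×10^-19)(0.159)(0.156) = 7.94×10^-21 kg·m/s.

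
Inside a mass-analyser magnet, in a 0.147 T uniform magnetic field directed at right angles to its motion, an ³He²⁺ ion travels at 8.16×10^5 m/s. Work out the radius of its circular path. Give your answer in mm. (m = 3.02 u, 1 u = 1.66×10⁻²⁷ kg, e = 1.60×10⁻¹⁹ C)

The magnetic force provides the centripetal force: qvB = mv²/r, so r = mv/(qB).
r = (5.01×10^-27 kg)(8.16×10^5 m/s) / [(2×1.60×10^-19 C)(0.147 T)] = 0.0870 m.

r ≈ 87.0 mm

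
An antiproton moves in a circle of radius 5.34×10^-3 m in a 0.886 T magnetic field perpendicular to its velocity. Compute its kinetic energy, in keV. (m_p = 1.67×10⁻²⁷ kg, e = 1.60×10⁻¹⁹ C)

K ≈ 1.07 keV

v = qBr/m = (1×1.60×10^-19)(0.886)(5.34×10^-3) / (1.67×10^-27) = 4.53×10^5 m/s.
K = ½mv² = 0.5·(1.67×10^-27)·(4.53×10^5)² = 1.72×10^-16 J = 1.07 keV.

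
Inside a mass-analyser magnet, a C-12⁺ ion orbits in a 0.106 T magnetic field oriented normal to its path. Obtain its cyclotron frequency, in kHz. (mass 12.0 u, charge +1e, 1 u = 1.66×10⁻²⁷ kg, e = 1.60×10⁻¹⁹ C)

f ≈ 136 kHz

f = qB/(2πm) = (1×1.60×10^-19)(0.106) / [2π(1.99×10^-26)] = 1.36×10^5 Hz.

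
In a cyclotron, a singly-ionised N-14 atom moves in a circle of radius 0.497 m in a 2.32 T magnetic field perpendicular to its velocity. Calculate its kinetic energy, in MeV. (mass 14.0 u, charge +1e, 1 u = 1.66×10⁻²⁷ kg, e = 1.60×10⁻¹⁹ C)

K ≈ 4.58 MeV

v = qBr/m = (1×1.60×10^-19)(2.32)(0.497) / (2.32×10^-26) = 7.94×10^6 m/s.
K = ½mv² = 0.5·(2.32×10^-26)·(7.94×10^6)² = 7.32×10^-13 J = 4.58 MeV.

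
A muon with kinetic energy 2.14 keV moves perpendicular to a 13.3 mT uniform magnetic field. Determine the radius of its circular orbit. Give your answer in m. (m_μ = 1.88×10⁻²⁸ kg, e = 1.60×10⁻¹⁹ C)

r ≈ 0.169 m

Convert the energy: K = 2.14 keV = 3.42×10^-16 J.
v = √(2K/m) = √(2·3.42×10^-16/1.88×10^-28) = 1.91×10^6 m/s.
r = mv/(qB) = (1.88×10^-28)(1.91×10^6) / [(1×1.60×10^-19)(0.0133)] = 0.169 m.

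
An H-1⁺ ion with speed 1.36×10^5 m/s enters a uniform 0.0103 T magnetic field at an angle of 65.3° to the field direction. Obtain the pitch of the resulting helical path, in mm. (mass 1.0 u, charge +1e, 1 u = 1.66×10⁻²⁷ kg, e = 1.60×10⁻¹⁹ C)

pitch ≈ 360 mm

The velocity component along B is v∥ = v cos65.3° = 5.68×10^4 m/s.
The cyclotron period T = 2πm/(qB) = 6.33×10^-6 s is set by m, q, B alone.
Pitch = v∥·T = (5.68×10^4)(6.33×10^-6) = 0.360 m.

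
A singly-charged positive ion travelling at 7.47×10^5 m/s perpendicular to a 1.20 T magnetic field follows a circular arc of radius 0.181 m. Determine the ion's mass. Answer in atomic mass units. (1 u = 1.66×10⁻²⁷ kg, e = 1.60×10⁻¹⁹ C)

qvB = mv²/r ⇒ m = qBr/v.
m = (1×1.60×10^-19)(1.20)(0.181) / (7.47×10^5) = 4.65×10^-26 kg = 28.0 u.

m ≈ 28.0 u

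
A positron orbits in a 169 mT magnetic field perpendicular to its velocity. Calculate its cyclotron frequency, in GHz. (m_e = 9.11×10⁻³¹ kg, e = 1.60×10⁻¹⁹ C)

f ≈ 4.72 GHz

f = qB/(2πm) = (1×1.60×10^-19)(0.169) / [2π(9.11×10^-31)] = 4.72×10^9 Hz.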